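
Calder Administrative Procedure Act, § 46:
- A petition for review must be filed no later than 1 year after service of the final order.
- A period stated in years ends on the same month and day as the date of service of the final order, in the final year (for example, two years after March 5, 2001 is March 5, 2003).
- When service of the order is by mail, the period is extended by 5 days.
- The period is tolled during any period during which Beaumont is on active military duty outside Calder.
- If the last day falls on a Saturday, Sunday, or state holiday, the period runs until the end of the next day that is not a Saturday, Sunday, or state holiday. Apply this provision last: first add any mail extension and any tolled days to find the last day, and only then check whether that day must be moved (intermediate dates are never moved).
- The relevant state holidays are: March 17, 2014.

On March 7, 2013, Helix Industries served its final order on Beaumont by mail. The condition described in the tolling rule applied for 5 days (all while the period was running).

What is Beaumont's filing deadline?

March 18, 2014

1 year after March 7, 2013 is March 7, 2014.
Service was by mail, adding 5 days: March 7, 2014 + 5 days = March 12, 2014.
Tolling adds 5 days: March 12, 2014 + 5 days = March 17, 2014.
March 17, 2014 is a listed holiday. The next qualifying day is March 18, 2014.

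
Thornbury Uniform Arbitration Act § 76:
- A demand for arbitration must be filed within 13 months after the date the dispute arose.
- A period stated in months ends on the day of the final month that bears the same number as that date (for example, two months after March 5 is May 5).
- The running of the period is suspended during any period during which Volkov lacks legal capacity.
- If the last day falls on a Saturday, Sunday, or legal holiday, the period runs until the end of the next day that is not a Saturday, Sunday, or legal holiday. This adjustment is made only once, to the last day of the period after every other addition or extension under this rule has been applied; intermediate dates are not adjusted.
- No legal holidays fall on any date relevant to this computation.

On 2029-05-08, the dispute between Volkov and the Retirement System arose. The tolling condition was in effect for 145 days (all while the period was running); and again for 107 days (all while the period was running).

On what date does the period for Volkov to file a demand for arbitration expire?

13 months after 2029-05-08 is June 8, 2030.
Tolling adds 145 days: June 8, 2030 + 145 days = October 31, 2030.
Tolling adds 107 days: October 31, 2030 + 107 days = February 15, 2031.
February 15, 2031 is Saturday; February 16, 2031 is Sunday. The next qualifying day is February 17, 2031.

February 17, 2031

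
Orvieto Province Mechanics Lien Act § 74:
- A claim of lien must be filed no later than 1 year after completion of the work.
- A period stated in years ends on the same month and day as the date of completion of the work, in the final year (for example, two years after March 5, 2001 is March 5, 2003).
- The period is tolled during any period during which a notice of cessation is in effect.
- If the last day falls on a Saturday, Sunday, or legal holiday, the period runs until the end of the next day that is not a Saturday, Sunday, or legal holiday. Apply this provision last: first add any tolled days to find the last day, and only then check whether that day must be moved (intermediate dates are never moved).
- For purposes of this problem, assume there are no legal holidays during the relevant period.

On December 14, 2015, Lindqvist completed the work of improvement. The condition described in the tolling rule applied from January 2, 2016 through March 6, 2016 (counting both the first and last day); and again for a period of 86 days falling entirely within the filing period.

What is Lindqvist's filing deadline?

1 year after December 14, 2015 is December 14, 2016.
From January 2, 2016 through March 6, 2016 inclusive is 65 days; tolling adds 65 days: December 14, 2016 + 65 days = February 17, 2017.
Tolling adds 86 days: February 17, 2017 + 86 days = May 14, 2017.
May 14, 2017 is Sunday. The next qualifying day is May 15, 2017.

May 15, 2017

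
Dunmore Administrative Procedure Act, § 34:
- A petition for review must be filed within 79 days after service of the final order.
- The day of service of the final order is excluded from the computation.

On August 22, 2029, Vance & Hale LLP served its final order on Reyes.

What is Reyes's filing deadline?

79 days after August 22, 2029 is November 9, 2029.

November 9, 2029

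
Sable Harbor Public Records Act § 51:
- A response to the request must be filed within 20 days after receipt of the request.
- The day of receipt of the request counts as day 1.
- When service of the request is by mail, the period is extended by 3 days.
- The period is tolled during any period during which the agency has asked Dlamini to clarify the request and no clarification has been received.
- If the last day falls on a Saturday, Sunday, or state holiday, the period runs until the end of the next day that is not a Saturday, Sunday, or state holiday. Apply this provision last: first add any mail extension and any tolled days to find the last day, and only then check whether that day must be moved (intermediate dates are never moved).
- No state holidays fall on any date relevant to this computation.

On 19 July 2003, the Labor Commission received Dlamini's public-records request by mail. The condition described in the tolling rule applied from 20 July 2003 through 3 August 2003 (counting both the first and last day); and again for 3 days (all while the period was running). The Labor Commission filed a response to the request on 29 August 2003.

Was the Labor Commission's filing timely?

Counting 19 July 2003 as day 1, day 20 is August 7, 2003.
Service was by mail, adding 3 days: August 7, 2003 + 3 days = August 10, 2003.
From July 20, 2003 through August 3, 2003 inclusive is 15 days; tolling adds 15 days: August 10, 2003 + 15 days = August 25, 2003.
Tolling adds 3 days: August 25, 2003 + 3 days = August 28, 2003.
August 28, 2003 is a Thursday and not a state holiday, so no extension applies.
The deadline is August 28, 2003; the filing on August 29, 2003 is after that date.

No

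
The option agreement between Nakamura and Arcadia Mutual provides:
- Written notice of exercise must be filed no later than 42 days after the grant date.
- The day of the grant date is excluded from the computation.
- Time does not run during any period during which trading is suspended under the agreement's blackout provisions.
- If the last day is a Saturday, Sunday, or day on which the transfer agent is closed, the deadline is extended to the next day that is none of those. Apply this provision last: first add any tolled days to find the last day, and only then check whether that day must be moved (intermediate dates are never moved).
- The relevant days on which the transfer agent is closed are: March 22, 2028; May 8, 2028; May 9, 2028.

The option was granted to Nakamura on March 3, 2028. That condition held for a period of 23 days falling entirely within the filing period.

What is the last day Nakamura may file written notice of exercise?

42 days after March 3, 2028 is April 14, 2028.
Tolling adds 23 days: April 14, 2028 + 23 days = May 7, 2028.
May 7, 2028 is Sunday; May 8, 2028 is a listed holiday; May 9, 2028 is a listed holiday. The next qualifying day is May 10, 2028.

May 10, 2028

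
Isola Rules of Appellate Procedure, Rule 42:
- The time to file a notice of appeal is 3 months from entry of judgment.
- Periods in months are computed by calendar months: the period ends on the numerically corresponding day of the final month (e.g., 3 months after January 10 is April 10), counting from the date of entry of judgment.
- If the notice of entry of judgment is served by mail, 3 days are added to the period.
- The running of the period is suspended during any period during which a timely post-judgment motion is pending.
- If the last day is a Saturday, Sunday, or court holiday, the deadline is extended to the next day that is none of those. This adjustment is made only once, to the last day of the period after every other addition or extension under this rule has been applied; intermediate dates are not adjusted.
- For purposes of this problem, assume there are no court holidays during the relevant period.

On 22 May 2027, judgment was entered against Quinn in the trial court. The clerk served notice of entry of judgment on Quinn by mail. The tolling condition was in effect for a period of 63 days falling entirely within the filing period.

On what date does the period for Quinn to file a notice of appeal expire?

3 months after 22 May 2027 is August 22, 2027.
Service was by mail, adding 3 days: August 22, 2027 + 3 days = August 25, 2027.
Tolling adds 63 days: August 25, 2027 + 63 days = October 27, 2027.
October 27, 2027 is a Wednesday and not a court holiday, so no extension applies.

October 27, 2027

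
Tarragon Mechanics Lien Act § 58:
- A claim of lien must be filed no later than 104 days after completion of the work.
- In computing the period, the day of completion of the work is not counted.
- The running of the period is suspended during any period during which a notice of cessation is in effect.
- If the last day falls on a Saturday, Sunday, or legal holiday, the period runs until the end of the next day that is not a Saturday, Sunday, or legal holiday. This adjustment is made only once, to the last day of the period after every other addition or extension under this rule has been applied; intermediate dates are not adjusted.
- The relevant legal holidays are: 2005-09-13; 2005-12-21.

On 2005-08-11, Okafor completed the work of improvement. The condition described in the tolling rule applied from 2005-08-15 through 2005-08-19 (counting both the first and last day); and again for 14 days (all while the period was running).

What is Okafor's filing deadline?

December 12, 2005

104 days after 2005-08-11 is November 23, 2005.
From August 15, 2005 through August 19, 2005 inclusive is 5 days; tolling adds 5 days: November 23, 2005 + 5 days = November 28, 2005.
Tolling adds 14 days: November 28, 2005 + 14 days = December 12, 2005.
December 12, 2005 is a Monday and not a legal holiday, so no extension applies.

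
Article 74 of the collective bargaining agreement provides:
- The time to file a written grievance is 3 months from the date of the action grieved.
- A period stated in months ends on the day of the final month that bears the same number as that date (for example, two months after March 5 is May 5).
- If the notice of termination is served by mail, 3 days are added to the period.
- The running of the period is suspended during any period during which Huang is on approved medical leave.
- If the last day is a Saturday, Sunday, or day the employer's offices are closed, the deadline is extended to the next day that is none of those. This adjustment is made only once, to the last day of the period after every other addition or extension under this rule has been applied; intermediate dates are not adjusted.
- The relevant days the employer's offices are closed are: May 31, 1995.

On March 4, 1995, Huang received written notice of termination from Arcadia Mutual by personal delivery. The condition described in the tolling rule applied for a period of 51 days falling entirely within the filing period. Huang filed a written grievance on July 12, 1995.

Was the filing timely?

Yes

3 months after March 4, 1995 is June 4, 1995.
Service was not by mail, so no mail extension applies.
Tolling adds 51 days: June 4, 1995 + 51 days = July 25, 1995.
July 25, 1995 is a Tuesday and not a day the employer's offices are closed, so no extension applies.
The deadline is July 25, 1995; the filing on July 12, 1995 is on or before that date.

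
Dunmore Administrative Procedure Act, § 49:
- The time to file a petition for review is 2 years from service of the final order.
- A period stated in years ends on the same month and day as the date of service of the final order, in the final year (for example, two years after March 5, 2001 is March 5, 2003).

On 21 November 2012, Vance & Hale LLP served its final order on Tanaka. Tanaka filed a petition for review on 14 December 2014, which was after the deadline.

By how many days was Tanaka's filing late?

2 years after 21 November 2012 is November 21, 2014.
The deadline is November 21, 2014; from November 21, 2014 to December 14, 2014 is 23 days.

23 days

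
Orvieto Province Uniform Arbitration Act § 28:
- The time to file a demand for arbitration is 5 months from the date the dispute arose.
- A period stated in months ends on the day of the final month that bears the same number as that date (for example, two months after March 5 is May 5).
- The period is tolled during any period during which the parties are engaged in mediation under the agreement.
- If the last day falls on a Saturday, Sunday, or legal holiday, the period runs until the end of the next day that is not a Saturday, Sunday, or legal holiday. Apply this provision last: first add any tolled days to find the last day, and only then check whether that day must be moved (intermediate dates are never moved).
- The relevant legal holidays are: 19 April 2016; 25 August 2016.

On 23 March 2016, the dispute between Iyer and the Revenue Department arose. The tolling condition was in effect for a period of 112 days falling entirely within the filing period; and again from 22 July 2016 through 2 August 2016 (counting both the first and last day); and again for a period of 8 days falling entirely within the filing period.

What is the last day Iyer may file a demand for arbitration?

January 2, 2017

5 months after 23 March 2016 is August 23, 2016.
Tolling adds 112 days: August 23, 2016 + 112 days = December 13, 2016.
From July 22, 2016 through August 2, 2016 inclusive is 12 days; tolling adds 12 days: December 13, 2016 + 12 days = December 25, 2016.
Tolling adds 8 days: December 25, 2016 + 8 days = January 2, 2017.
January 2, 2017 is a Monday and not a legal holiday, so no extension applies.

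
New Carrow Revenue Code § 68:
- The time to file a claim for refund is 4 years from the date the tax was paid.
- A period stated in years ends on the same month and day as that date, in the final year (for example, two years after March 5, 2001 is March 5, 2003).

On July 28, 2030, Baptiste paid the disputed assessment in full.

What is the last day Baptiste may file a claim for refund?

July 28, 2034

4 years after July 28, 2030 is July 28, 2034.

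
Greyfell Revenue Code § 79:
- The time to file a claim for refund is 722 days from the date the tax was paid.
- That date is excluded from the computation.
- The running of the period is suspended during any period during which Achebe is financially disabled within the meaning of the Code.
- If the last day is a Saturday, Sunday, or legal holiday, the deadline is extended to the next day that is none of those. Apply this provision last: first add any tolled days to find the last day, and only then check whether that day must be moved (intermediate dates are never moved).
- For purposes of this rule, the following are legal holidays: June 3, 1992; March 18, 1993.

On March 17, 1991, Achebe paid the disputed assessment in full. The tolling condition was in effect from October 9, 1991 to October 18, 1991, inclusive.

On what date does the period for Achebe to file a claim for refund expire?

722 days after March 17, 1991 is March 8, 1993.
From October 9, 1991 through October 18, 1991 inclusive is 10 days; tolling adds 10 days: March 8, 1993 + 10 days = March 18, 1993.
March 18, 1993 is a listed holiday. The next qualifying day is March 19, 1993.

March 19, 1993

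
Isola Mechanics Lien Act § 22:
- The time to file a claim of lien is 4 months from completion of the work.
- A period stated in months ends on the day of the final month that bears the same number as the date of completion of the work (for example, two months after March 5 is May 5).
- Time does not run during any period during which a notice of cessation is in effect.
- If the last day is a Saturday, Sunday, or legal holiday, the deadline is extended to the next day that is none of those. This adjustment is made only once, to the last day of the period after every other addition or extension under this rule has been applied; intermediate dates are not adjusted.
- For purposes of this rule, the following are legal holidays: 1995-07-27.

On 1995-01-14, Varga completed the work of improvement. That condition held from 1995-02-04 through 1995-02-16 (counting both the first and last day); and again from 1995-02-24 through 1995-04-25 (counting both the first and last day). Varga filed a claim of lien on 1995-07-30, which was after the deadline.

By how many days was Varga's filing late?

4 months after 1995-01-14 is May 14, 1995.
From February 4, 1995 through February 16, 1995 inclusive is 13 days; tolling adds 13 days: May 14, 1995 + 13 days = May 27, 1995.
From February 24, 1995 through April 25, 1995 inclusive is 61 days; tolling adds 61 days: May 27, 1995 + 61 days = July 27, 1995.
July 27, 1995 is a listed holiday. The next qualifying day is July 28, 1995.
The deadline is July 28, 1995; from July 28, 1995 to July 30, 1995 is 2 days.

2 days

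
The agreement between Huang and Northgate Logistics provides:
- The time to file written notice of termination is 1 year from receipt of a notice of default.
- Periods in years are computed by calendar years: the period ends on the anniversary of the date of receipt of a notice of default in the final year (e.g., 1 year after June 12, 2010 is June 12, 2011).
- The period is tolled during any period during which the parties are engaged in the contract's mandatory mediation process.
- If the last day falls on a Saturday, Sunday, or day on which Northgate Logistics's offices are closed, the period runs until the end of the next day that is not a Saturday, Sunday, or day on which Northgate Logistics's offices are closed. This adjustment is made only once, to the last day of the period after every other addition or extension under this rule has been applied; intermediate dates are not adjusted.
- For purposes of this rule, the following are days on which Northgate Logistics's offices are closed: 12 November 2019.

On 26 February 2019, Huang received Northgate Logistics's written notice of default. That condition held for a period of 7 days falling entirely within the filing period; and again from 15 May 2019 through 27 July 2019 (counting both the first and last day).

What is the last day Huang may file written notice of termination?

1 year after 26 February 2019 is February 26, 2020.
Tolling adds 7 days: February 26, 2020 + 7 days = March 4, 2020.
From May 15, 2019 through July 27, 2019 inclusive is 74 days; tolling adds 74 days: March 4, 2020 + 74 days = May 17, 2020.
May 17, 2020 is Sunday. The next qualifying day is May 18, 2020.

May 18, 2020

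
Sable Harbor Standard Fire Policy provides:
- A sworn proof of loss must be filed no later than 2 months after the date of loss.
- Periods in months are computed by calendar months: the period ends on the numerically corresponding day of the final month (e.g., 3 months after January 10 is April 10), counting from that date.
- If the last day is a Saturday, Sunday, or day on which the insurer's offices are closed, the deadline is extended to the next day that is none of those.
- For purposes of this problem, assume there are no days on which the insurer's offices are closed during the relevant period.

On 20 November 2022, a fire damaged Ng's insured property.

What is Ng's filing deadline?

2 months after 20 November 2022 is January 20, 2023.
January 20, 2023 is a Friday and not a day on which the insurer's offices are closed, so no extension applies.

January 20, 2023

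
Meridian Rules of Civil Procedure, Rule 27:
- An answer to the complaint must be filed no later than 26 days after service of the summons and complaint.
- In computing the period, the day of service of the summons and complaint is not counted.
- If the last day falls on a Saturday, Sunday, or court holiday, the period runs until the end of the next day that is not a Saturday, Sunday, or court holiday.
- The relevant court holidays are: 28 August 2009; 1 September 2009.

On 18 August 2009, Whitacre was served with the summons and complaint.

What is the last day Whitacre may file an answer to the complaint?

26 days after 18 August 2009 is September 13, 2009.
September 13, 2009 is Sunday. The next qualifying day is September 14, 2009.

September 14, 2009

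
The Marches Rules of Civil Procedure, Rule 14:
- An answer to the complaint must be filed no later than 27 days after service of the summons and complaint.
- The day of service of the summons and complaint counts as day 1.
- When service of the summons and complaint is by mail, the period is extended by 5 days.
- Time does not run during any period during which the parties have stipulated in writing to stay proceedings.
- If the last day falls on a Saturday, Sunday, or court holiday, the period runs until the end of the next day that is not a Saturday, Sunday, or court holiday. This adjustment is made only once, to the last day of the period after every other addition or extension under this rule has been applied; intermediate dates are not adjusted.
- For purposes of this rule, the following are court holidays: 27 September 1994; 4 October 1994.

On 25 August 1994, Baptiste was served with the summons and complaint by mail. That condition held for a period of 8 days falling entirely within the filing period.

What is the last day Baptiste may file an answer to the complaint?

Counting 25 August 1994 as day 1, day 27 is September 20, 1994.
Service was by mail, adding 5 days: September 20, 1994 + 5 days = September 25, 1994.
Tolling adds 8 days: September 25, 1994 + 8 days = October 3, 1994.
October 3, 1994 is a Monday and not a court holiday, so no extension applies.

October 3, 1994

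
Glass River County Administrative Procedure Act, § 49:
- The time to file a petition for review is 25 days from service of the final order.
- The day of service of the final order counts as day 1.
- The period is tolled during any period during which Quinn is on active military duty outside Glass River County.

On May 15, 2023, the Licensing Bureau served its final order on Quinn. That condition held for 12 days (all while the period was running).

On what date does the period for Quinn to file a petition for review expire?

Counting May 15, 2023 as day 1, day 25 is June 8, 2023.
Tolling adds 12 days: June 8, 2023 + 12 days = June 20, 2023.

June 20, 2023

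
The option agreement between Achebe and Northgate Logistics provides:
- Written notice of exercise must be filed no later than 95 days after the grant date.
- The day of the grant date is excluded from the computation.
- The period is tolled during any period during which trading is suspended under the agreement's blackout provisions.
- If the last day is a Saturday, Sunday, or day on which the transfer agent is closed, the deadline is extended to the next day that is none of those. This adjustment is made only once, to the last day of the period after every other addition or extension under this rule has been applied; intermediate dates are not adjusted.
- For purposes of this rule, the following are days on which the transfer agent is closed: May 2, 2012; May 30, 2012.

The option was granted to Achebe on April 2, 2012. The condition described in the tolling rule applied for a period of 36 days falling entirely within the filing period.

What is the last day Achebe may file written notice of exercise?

August 13, 2012

95 days after April 2, 2012 is July 6, 2012.
Tolling adds 36 days: July 6, 2012 + 36 days = August 11, 2012.
August 11, 2012 is Saturday; August 12, 2012 is Sunday. The next qualifying day is August 13, 2012.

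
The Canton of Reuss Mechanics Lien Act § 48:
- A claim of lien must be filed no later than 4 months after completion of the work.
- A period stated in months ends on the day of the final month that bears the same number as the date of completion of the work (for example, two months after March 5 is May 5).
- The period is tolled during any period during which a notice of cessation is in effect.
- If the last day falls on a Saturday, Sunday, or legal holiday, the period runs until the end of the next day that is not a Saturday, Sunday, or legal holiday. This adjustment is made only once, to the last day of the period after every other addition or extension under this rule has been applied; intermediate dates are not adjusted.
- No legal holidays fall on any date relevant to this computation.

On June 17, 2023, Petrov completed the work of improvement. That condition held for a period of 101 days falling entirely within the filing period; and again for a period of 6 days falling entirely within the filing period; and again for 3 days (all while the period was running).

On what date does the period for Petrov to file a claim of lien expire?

4 months after June 17, 2023 is October 17, 2023.
Tolling adds 101 days: October 17, 2023 + 101 days = January 26, 2024.
Tolling adds 6 days: January 26, 2024 + 6 days = February 1, 2024.
Tolling adds 3 days: February 1, 2024 + 3 days = February 4, 2024.
February 4, 2024 is Sunday. The next qualifying day is February 5, 2024.

February 5, 2024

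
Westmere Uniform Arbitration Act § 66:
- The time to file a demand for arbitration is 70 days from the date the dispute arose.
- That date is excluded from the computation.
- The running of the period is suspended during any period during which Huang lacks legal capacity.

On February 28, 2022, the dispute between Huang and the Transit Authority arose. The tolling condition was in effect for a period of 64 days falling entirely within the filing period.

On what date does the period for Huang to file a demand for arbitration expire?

70 days after February 28, 2022 is May 9, 2022.
Tolling adds 64 days: May 9, 2022 + 64 days = July 12, 2022.

July 12, 2022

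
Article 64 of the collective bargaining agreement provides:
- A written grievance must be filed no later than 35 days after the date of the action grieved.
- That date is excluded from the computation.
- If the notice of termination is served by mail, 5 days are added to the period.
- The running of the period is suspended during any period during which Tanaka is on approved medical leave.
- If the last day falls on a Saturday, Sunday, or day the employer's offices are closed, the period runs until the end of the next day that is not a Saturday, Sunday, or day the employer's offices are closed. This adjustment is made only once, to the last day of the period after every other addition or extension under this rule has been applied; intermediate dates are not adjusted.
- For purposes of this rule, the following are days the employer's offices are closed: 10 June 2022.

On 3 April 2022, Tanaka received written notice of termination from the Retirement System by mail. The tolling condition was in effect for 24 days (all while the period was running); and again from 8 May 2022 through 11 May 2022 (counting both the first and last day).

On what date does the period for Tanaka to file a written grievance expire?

June 13, 2022

35 days after 3 April 2022 is May 8, 2022.
Service was by mail, adding 5 days: May 8, 2022 + 5 days = May 13, 2022.
Tolling adds 24 days: May 13, 2022 + 24 days = June 6, 2022.
From May 8, 2022 through May 11, 2022 inclusive is 4 days; tolling adds 4 days: June 6, 2022 + 4 days = June 10, 2022.
June 10, 2022 is a listed holiday; June 11, 2022 is Saturday; June 12, 2022 is Sunday. The next qualifying day is June 13, 2022.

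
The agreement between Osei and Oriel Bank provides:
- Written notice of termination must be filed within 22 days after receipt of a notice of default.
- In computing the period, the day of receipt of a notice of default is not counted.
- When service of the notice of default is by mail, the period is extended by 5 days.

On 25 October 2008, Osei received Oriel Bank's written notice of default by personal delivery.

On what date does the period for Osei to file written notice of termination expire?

November 16, 2008

22 days after 25 October 2008 is November 16, 2008.
Service was not by mail, so no mail extension applies.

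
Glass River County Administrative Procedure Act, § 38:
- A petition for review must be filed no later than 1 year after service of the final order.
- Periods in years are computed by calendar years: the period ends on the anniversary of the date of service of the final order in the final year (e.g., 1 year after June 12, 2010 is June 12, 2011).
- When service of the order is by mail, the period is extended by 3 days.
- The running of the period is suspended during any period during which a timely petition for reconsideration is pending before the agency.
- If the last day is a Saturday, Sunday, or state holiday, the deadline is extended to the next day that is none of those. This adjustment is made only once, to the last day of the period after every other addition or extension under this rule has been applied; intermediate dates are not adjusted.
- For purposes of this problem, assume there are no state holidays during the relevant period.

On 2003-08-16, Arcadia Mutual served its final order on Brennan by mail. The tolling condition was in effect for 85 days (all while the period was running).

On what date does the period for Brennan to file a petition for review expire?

1 year after 2003-08-16 is August 16, 2004.
Service was by mail, adding 3 days: August 16, 2004 + 3 days = August 19, 2004.
Tolling adds 85 days: August 19, 2004 + 85 days = November 12, 2004.
November 12, 2004 is a Friday and not a state holiday, so no extension applies.

November 12, 2004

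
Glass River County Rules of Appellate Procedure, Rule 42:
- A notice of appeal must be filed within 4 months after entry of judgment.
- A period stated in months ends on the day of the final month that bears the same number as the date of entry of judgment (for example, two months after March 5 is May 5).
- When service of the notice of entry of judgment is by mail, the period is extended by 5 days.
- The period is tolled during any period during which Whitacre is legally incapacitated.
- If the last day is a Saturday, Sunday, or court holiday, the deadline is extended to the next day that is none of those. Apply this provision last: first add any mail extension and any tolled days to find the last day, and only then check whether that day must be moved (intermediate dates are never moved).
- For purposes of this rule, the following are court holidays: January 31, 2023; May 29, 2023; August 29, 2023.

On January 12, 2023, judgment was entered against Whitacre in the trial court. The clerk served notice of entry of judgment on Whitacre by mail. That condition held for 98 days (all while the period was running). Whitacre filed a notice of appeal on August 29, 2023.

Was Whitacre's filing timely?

4 months after January 12, 2023 is May 12, 2023.
Service was by mail, adding 5 days: May 12, 2023 + 5 days = May 17, 2023.
Tolling adds 98 days: May 17, 2023 + 98 days = August 23, 2023.
August 23, 2023 is a Wednesday and not a court holiday, so no extension applies.
The deadline is August 23, 2023; the filing on August 29, 2023 is after that date.

No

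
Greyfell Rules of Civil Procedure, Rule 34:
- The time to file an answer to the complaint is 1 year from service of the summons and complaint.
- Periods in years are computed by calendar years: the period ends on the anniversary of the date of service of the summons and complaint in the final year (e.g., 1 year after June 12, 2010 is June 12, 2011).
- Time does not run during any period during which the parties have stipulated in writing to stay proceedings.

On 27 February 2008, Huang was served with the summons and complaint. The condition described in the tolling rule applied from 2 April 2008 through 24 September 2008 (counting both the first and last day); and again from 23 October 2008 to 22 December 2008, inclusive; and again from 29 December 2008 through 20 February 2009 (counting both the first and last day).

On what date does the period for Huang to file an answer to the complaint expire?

December 15, 2009

1 year after 27 February 2008 is February 27, 2009.
From April 2, 2008 through September 24, 2008 inclusive is 176 days; tolling adds 176 days: February 27, 2009 + 176 days = August 22, 2009.
From October 23, 2008 through December 22, 2008 inclusive is 61 days; tolling adds 61 days: August 22, 2009 + 61 days = October 22, 2009.
From December 29, 2008 through February 20, 2009 inclusive is 54 days; tolling adds 54 days: October 22, 2009 + 54 days = December 15, 2009.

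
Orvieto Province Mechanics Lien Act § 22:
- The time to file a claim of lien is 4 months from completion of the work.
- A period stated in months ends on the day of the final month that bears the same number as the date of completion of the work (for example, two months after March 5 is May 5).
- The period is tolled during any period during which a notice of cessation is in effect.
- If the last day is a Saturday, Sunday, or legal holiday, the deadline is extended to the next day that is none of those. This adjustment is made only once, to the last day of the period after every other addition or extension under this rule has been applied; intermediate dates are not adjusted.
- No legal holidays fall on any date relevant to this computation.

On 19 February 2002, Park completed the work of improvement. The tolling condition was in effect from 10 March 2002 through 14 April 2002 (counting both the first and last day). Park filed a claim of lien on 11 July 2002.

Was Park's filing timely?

4 months after 19 February 2002 is June 19, 2002.
From March 10, 2002 through April 14, 2002 inclusive is 36 days; tolling adds 36 days: June 19, 2002 + 36 days = July 25, 2002.
July 25, 2002 is a Thursday and not a legal holiday, so no extension applies.
The deadline is July 25, 2002; the filing on July 11, 2002 is on or before that date.

Yes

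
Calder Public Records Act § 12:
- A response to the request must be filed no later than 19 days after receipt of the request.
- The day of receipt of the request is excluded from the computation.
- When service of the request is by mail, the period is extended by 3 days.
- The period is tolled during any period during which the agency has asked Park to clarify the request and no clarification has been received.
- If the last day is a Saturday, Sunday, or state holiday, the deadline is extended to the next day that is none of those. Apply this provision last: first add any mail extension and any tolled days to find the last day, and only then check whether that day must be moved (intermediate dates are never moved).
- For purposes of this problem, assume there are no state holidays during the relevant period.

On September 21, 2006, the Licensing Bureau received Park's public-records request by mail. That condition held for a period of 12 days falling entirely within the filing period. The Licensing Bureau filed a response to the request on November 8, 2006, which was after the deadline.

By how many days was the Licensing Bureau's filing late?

14 days

19 days after September 21, 2006 is October 10, 2006.
Service was by mail, adding 3 days: October 10, 2006 + 3 days = October 13, 2006.
Tolling adds 12 days: October 13, 2006 + 12 days = October 25, 2006.
October 25, 2006 is a Wednesday and not a state holiday, so no extension applies.
The deadline is October 25, 2006; from October 25, 2006 to November 8, 2006 is 14 days.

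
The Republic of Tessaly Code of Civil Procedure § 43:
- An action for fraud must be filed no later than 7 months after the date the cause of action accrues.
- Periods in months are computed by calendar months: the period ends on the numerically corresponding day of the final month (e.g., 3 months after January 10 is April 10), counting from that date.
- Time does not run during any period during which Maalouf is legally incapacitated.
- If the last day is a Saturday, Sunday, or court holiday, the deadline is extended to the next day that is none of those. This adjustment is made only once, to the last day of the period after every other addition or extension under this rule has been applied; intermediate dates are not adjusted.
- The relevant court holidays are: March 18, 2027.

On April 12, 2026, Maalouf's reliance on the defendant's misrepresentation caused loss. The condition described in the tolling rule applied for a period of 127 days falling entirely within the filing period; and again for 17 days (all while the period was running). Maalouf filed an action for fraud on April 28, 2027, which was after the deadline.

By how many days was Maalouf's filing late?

23 days

7 months after April 12, 2026 is November 12, 2026.
Tolling adds 127 days: November 12, 2026 + 127 days = March 19, 2027.
Tolling adds 17 days: March 19, 2027 + 17 days = April 5, 2027.
April 5, 2027 is a Monday and not a court holiday, so no extension applies.
The deadline is April 5, 2027; from April 5, 2027 to April 28, 2027 is 23 days.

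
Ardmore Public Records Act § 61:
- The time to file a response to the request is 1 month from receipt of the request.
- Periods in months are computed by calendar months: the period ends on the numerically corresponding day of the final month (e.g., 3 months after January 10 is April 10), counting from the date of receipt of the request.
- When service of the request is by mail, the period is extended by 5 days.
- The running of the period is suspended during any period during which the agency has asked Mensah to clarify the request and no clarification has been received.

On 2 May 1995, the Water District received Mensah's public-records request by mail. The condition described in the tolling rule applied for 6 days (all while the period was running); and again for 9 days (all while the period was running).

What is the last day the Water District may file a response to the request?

1 month after 2 May 1995 is June 2, 1995.
Service was by mail, adding 5 days: June 2, 1995 + 5 days = June 7, 1995.
Tolling adds 6 days: June 7, 1995 + 6 days = June 13, 1995.
Tolling adds 9 days: June 13, 1995 + 9 days = June 22, 1995.

June 22, 1995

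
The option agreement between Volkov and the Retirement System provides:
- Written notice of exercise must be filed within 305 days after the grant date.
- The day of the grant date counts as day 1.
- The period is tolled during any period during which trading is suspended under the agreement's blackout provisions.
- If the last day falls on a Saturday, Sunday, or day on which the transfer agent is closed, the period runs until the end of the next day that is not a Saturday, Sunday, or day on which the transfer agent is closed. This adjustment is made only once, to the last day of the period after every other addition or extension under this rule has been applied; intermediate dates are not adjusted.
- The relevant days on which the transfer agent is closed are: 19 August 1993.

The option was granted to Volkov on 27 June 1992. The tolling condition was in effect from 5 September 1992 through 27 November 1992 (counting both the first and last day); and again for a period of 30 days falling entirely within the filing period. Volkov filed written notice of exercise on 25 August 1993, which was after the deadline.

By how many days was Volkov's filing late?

5 days

Counting 27 June 1992 as day 1, day 305 is April 27, 1993.
From September 5, 1992 through November 27, 1992 inclusive is 84 days; tolling adds 84 days: April 27, 1993 + 84 days = July 20, 1993.
Tolling adds 30 days: July 20, 1993 + 30 days = August 19, 1993.
August 19, 1993 is a listed holiday. The next qualifying day is August 20, 1993.
The deadline is August 20, 1993; from August 20, 1993 to August 25, 1993 is 5 days.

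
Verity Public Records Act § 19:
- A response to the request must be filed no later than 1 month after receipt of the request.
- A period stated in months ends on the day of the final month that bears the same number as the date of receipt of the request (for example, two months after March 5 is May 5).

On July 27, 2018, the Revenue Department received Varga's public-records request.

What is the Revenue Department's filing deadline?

August 27, 2018

1 month after July 27, 2018 is August 27, 2018.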